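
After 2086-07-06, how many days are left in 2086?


Day of year: 187 of 365
Remaining = 365 - 187

178 days


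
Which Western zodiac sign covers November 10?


Date: November 10
Conventional tropical zodiac dates: Scorpio from October 23 onward; Sagittarius starts November 22
November 10 falls within the Scorpio range

Scorpio


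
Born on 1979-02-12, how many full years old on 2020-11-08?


Birth: 1979-02-12
Reference: 2020-11-08
Year difference: 2020 - 1979 = 41

41 years old


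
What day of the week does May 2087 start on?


Target: May 1, 2087
Anchor: Jan 1, 2087. With p = 2087 - 1 = 2086: (p + p//4 - p//100 + p//400) mod 7 = (2086 + 521 - 20 + 5) mod 7 = 2592 mod 7 = 2 -> Wednesday (Mon=0 ... Sun=6)
Days before May (Jan-Apr): 120 days
Weekday index = (2 + 120) mod 7 = 3

Thursday


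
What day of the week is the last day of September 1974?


September 1974 has 30 days
Anchor: Jan 1, 1974. With p = 1974 - 1 = 1973: (p + p//4 - p//100 + p//400) mod 7 = (1973 + 493 - 19 + 4) mod 7 = 2451 mod 7 = 1 -> Tuesday (Mon=0 ... Sun=6)
Days before September (Jan-Aug): 243; September 1 index = (1 + 243) mod 7 = 6 -> Sunday
Last day offset: 30 - 1 = 29 days
Weekday index = (6 + 29) mod 7 = 0

Monday, September 30


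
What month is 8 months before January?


January is month 1
1 - 8 = -7; wrap: -7 + 12 = 5

May


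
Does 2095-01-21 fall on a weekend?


Anchor: Jan 1, 2095. With p = 2095 - 1 = 2094: (p + p//4 - p//100 + p//400) mod 7 = (2094 + 523 - 20 + 5) mod 7 = 2602 mod 7 = 5 -> Saturday (Mon=0 ... Sun=6)
Day of year: 21; offset = 20
Weekday index = (5 + 20) mod 7 = 4 -> Friday
Weekend days: Saturday, Sunday

No


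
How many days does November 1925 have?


November 1925

30 days


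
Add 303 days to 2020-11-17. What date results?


Start: 2020-11-17, add 303 days
November 2020 has 30 days: 30 - 17 = 13 days to November 30 -> 290 left
December 2020 has 31 days -> 259 left
January 2021 has 31 days -> 228 left
February 2021 has 28 days -> 200 left
March 2021 has 31 days -> 169 left
April 2021 has 30 days -> 139 left
May 2021 has 31 days -> 108 left
June 2021 has 30 days -> 78 left
July 2021 has 31 days -> 47 left
August 2021 has 31 days -> 16 left
September 2021: 16 <= 30 -> lands on September 16

Result: 2021-09-16


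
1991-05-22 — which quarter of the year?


Month: May (month 5)
Q1: Jan-Mar, Q2: Apr-Jun, Q3: Jul-Sep, Q4: Oct-Dec

Q2


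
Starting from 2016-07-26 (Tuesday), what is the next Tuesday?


Current: Tuesday
Target: Tuesday
Days ahead: 7

Next Tuesday: 2016-08-02


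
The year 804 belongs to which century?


Century = (year - 1) // 100 + 1
= (804 - 1) // 100 + 1
= 803 // 100 + 1
= 8 + 1

9th century


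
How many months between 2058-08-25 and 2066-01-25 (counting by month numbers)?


From August 2058 to January 2066
8 years * 12 = 96 months, minus 7 months = 89

89 months


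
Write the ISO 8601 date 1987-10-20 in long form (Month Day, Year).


ISO 1987-10-20 parses as year=1987, month=10, day=20
Month 10 -> October

October 20, 1987


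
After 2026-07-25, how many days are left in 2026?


Day of year: 206 of 365
Remaining = 365 - 206

159 days


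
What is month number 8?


Month 8 of 12

August


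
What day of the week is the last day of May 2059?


May 2059 has 31 days
Anchor: Jan 1, 2059. With p = 2059 - 1 = 2058: (p + p//4 - p//100 + p//400) mod 7 = (2058 + 514 - 20 + 5) mod 7 = 2557 mod 7 = 2 -> Wednesday (Mon=0 ... Sun=6)
Days before May (Jan-Apr): 120; May 1 index = (2 + 120) mod 7 = 3 -> Thursday
Last day offset: 31 - 1 = 30 days
Weekday index = (3 + 30) mod 7 = 5

Saturday, May 31


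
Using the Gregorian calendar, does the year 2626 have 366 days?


Gregorian leap year rule: divisible by 4, but not by 100, unless also by 400.
2626 is not divisible by 4 -> not a leap year

No


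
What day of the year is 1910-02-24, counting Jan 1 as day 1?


Date: February 24, 1910
Days in months 1 through 1: 31
Plus 24 days in February

Day of year: 55


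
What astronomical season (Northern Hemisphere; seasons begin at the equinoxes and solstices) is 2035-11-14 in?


Date: November 14
Astronomical Autumn (approx.; exact equinox/solstice day varies by year): September 22 to December 20
November 14 falls within the Autumn window

Autumn


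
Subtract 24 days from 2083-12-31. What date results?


Start: 2083-12-31, subtract 24 days
31 - 24 = 7 stays within December 2083

Result: 2083-12-07


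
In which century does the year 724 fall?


Century = (year - 1) // 100 + 1
= (724 - 1) // 100 + 1
= 723 // 100 + 1
= 7 + 1

8th century


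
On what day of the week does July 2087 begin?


Target: July 1, 2087
Anchor: Jan 1, 2087. With p = 2087 - 1 = 2086: (p + p//4 - p//100 + p//400) mod 7 = (2086 + 521 - 20 + 5) mod 7 = 2592 mod 7 = 2 -> Wednesday (Mon=0 ... Sun=6)
Days before July (Jan-Jun): 181 days
Weekday index = (2 + 181) mod 7 = 1

Tuesday


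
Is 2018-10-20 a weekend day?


Anchor: Jan 1, 2018. With p = 2018 - 1 = 2017: (p + p//4 - p//100 + p//400) mod 7 = (2017 + 504 - 20 + 5) mod 7 = 2506 mod 7 = 0 -> Monday (Mon=0 ... Sun=6)
Day of year: 293; offset = 292
Weekday index = (0 + 292) mod 7 = 5 -> Saturday
Weekend days: Saturday, Sunday

Yes


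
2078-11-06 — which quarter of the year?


Month: November (month 11)
Q1: Jan-Mar, Q2: Apr-Jun, Q3: Jul-Sep, Q4: Oct-Dec

Q4


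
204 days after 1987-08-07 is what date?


Start: 1987-08-07, add 204 days
August 1987 has 31 days: 31 - 7 = 24 days to August 31 -> 180 left
September 1987 has 30 days -> 150 left
October 1987 has 31 days -> 119 left
November 1987 has 30 days -> 89 left
December 1987 has 31 days -> 58 left
January 1988 has 31 days -> 27 left
February 1988: 27 <= 29 -> lands on February 27

Result: 1988-02-27


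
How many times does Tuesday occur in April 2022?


April 2022 has 30 days
Anchor: Jan 1, 2022. With p = 2022 - 1 = 2021: (p + p//4 - p//100 + p//400) mod 7 = (2021 + 505 - 20 + 5) mod 7 = 2511 mod 7 = 5 -> Saturday (Mon=0 ... Sun=6)
Days before April (Jan-Mar): 90; April 1 index = (5 + 90) mod 7 = 4 -> Friday
First Tuesday is April 5
Tuesdays: 5, 12, 19, 26

4 Tuesdays


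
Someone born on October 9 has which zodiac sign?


Date: October 9
Conventional tropical zodiac dates: Libra from September 23 onward; Scorpio starts October 23
October 9 falls within the Libra range

Libra


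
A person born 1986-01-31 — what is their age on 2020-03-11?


Birth: 1986-01-31
Reference: 2020-03-11
Year difference: 2020 - 1986 = 34

34 years old


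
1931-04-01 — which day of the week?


Date: April 1, 1931
Anchor: Jan 1, 1931. With p = 1931 - 1 = 1930: (p + p//4 - p//100 + p//400) mod 7 = (1930 + 482 - 19 + 4) mod 7 = 2397 mod 7 = 3 -> Thursday (Mon=0 ... Sun=6)
Days before April (Jan-Mar): 90; offset = 90 + 1 - 1 = 90
Weekday index = (3 + 90) mod 7 = 2

Day of the week: Wednesday


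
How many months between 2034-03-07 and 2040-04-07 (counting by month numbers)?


From March 2034 to April 2040
6 years * 12 = 72 months, plus 1 month = 73

73 months


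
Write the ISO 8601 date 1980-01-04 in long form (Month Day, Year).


ISO 1980-01-04 parses as year=1980, month=01, day=04
Month 1 -> January

January 4, 1980


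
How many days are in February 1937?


February 1937 (leap year: no)

28 days


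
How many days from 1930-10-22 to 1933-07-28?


From 1930-10-22 to 1933-07-28
1930-10-22: days before October = 31 + 28 + 31 + 30 + 31 + 30 + 31 + 31 + 30 = 273 (1930 is not a leap year); day of year = 273 + 22 = 295
1933-07-28: days before July = 31 + 28 + 31 + 30 + 31 + 30 = 181 (1933 is not a leap year); day of year = 181 + 28 = 209
Rest of 1930: 365 - 295 = 70
Full years 1931 (365), 1932 (366): 731
Total = 70 + 731 + 209 = 1010

1010 days


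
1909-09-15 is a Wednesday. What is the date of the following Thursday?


Current: Wednesday
Target: Thursday
Days ahead: 1

Next Thursday: 1909-09-16


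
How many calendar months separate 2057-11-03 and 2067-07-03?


From November 2057 to July 2067
10 years * 12 = 120 months, minus 4 months = 116

116 months


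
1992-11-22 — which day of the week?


Date: November 22, 1992
Anchor: Jan 1, 1992. With p = 1992 - 1 = 1991: (p + p//4 - p//100 + p//400) mod 7 = (1991 + 497 - 19 + 4) mod 7 = 2473 mod 7 = 2 -> Wednesday (Mon=0 ... Sun=6)
Days before November (Jan-Oct): 305; offset = 305 + 22 - 1 = 326
Weekday index = (2 + 326) mod 7 = 6

Day of the week: Sunday


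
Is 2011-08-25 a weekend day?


Anchor: Jan 1, 2011. With p = 2011 - 1 = 2010: (p + p//4 - p//100 + p//400) mod 7 = (2010 + 502 - 20 + 5) mod 7 = 2497 mod 7 = 5 -> Saturday (Mon=0 ... Sun=6)
Day of year: 237; offset = 236
Weekday index = (5 + 236) mod 7 = 3 -> Thursday
Weekend days: Saturday, Sunday

No


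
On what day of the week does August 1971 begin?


Target: August 1, 1971
Anchor: Jan 1, 1971. With p = 1971 - 1 = 1970: (p + p//4 - p//100 + p//400) mod 7 = (1970 + 492 - 19 + 4) mod 7 = 2447 mod 7 = 4 -> Friday (Mon=0 ... Sun=6)
Days before August (Jan-Jul): 212 days
Weekday index = (4 + 212) mod 7 = 6

Sunday


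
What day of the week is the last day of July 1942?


July 1942 has 31 days
Anchor: Jan 1, 1942. With p = 1942 - 1 = 1941: (p + p//4 - p//100 + p//400) mod 7 = (1941 + 485 - 19 + 4) mod 7 = 2411 mod 7 = 3 -> Thursday (Mon=0 ... Sun=6)
Days before July (Jan-Jun): 181; July 1 index = (3 + 181) mod 7 = 2 -> Wednesday
Last day offset: 31 - 1 = 30 days
Weekday index = (2 + 30) mod 7 = 4

Friday, July 31


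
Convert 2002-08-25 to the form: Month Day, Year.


ISO 2002-08-25 parses as year=2002, month=08, day=25
Month 8 -> August

August 25, 2002


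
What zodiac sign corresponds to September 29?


Date: September 29
Conventional tropical zodiac dates: Libra from September 23 onward; Scorpio starts October 23
September 29 falls within the Libra range

Libra


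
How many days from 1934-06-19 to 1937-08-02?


From 1934-06-19 to 1937-08-02
1934-06-19: days before June = 31 + 28 + 31 + 30 + 31 = 151 (1934 is not a leap year); day of year = 151 + 19 = 170
1937-08-02: days before August = 31 + 28 + 31 + 30 + 31 + 30 + 31 = 212 (1937 is not a leap year); day of year = 212 + 2 = 214
Rest of 1934: 365 - 170 = 195
Full years 1935 (365), 1936 (366): 731
Total = 195 + 731 + 214 = 1140

1140 days


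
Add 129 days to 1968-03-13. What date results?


Start: 1968-03-13, add 129 days
March 1968 has 31 days: 31 - 13 = 18 days to March 31 -> 111 left
April 1968 has 30 days -> 81 left
May 1968 has 31 days -> 50 left
June 1968 has 30 days -> 20 left
July 1968: 20 <= 31 -> lands on July 20

Result: 1968-07-20


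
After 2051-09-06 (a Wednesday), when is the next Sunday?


Current: Wednesday
Target: Sunday
Days ahead: 4

Next Sunday: 2051-09-10


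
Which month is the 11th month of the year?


Month 11 of 12

November


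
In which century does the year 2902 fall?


Century = (year - 1) // 100 + 1
= (2902 - 1) // 100 + 1
= 2901 // 100 + 1
= 29 + 1

30th century


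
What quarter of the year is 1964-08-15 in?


Month: August (month 8)
Q1: Jan-Mar, Q2: Apr-Jun, Q3: Jul-Sep, Q4: Oct-Dec

Q3


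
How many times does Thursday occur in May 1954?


May 1954 has 31 days
Anchor: Jan 1, 1954. With p = 1954 - 1 = 1953: (p + p//4 - p//100 + p//400) mod 7 = (1953 + 488 - 19 + 4) mod 7 = 2426 mod 7 = 4 -> Friday (Mon=0 ... Sun=6)
Days before May (Jan-Apr): 120; May 1 index = (4 + 120) mod 7 = 5 -> Saturday
First Thursday is May 6
Thursdays: 6, 13, 20, 27

4 Thursdays


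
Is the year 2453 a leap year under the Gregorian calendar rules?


Gregorian leap year rule: divisible by 4, but not by 100, unless also by 400.
2453 is not divisible by 4 -> not a leap year

No


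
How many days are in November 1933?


November 1933

30 days


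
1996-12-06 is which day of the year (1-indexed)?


Date: December 6, 1996
Days in months 1 through 11: 335
Plus 6 days in December

Day of year: 341


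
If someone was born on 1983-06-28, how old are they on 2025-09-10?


Birth: 1983-06-28
Reference: 2025-09-10
Year difference: 2025 - 1983 = 42

42 years old


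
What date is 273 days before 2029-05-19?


Start: 2029-05-19, subtract 273 days
Back 19 days from May 19 reaches April 30, 2029 -> 254 left
April 2029 has 30 days -> back to March 31, 2029 -> 224 left
March 2029 has 31 days -> back to February 28, 2029 -> 193 left
February 2029 has 28 days -> back to January 31, 2029 -> 165 left
January 2029 has 31 days -> back to December 31, 2028 -> 134 left
December 2028 has 31 days -> back to November 30, 2028 -> 103 left
November 2028 has 30 days -> back to October 31, 2028 -> 73 left
October 2028 has 31 days -> back to September 30, 2028 -> 42 left
September 2028 has 30 days -> back to August 31, 2028 -> 12 left
August 2028: 31 - 12 = 19 -> lands on August 19

Result: 2028-08-19


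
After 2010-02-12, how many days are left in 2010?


Day of year: 43 of 365
Remaining = 365 - 43

322 days


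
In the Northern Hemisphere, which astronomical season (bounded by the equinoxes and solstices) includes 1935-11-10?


Date: November 10
Astronomical Autumn (approx.; exact equinox/solstice day varies by year): September 22 to December 20
November 10 falls within the Autumn window

Autumn


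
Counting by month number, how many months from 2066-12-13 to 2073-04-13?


From December 2066 to April 2073
7 years * 12 = 84 months, minus 8 months = 76

76 months


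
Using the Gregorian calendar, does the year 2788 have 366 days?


Gregorian leap year rule: divisible by 4, but not by 100, unless also by 400.
2788 is divisible by 4 but not 100 -> leap year

Yes


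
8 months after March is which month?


March is month 3
3 + 8 = 11

November


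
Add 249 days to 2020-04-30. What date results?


Start: 2020-04-30, add 249 days
April 30 is the last day of April 2020 -> 249 left
May 2020 has 31 days -> 218 left
June 2020 has 30 days -> 188 left
July 2020 has 31 days -> 157 left
August 2020 has 31 days -> 126 left
September 2020 has 30 days -> 96 left
October 2020 has 31 days -> 65 left
November 2020 has 30 days -> 35 left
December 2020 has 31 days -> 4 left
January 2021: 4 <= 31 -> lands on January 4

Result: 2021-01-04


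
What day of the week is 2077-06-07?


Date: June 7, 2077
Anchor: Jan 1, 2077. With p = 2077 - 1 = 2076: (p + p//4 - p//100 + p//400) mod 7 = (2076 + 519 - 20 + 5) mod 7 = 2580 mod 7 = 4 -> Friday (Mon=0 ... Sun=6)
Days before June (Jan-May): 151; offset = 151 + 7 - 1 = 157
Weekday index = (4 + 157) mod 7 = 0

Day of the week: Monday


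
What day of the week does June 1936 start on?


Target: June 1, 1936
Anchor: Jan 1, 1936. With p = 1936 - 1 = 1935: (p + p//4 - p//100 + p//400) mod 7 = (1935 + 483 - 19 + 4) mod 7 = 2403 mod 7 = 2 -> Wednesday (Mon=0 ... Sun=6)
Days before June (Jan-May): 152 days
Weekday index = (2 + 152) mod 7 = 0

Monday


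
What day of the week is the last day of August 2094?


August 2094 has 31 days
Anchor: Jan 1, 2094. With p = 2094 - 1 = 2093: (p + p//4 - p//100 + p//400) mod 7 = (2093 + 523 - 20 + 5) mod 7 = 2601 mod 7 = 4 -> Friday (Mon=0 ... Sun=6)
Days before August (Jan-Jul): 212; August 1 index = (4 + 212) mod 7 = 6 -> Sunday
Last day offset: 31 - 1 = 30 days
Weekday index = (6 + 30) mod 7 = 1

Tuesday, August 31


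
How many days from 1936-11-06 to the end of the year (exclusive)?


Day of year: 311 of 366
Remaining = 366 - 311

55 days


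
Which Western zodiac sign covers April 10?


Date: April 10
Conventional tropical zodiac dates: Aries from March 21 onward; Taurus starts April 20
April 10 falls within the Aries range

Aries


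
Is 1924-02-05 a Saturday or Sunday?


Anchor: Jan 1, 1924. With p = 1924 - 1 = 1923: (p + p//4 - p//100 + p//400) mod 7 = (1923 + 480 - 19 + 4) mod 7 = 2388 mod 7 = 1 -> Tuesday (Mon=0 ... Sun=6)
Day of year: 36; offset = 35
Weekday index = (1 + 35) mod 7 = 1 -> Tuesday
Weekend days: Saturday, Sunday

No


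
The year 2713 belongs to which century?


Century = (year - 1) // 100 + 1
= (2713 - 1) // 100 + 1
= 2712 // 100 + 1
= 27 + 1

28th century


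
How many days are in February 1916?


February 1916 (leap year: yes)

29 days


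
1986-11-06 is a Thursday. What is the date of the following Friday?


Current: Thursday
Target: Friday
Days ahead: 1

Next Friday: 1986-11-07


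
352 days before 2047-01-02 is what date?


Start: 2047-01-02, subtract 352 days
Back 2 days from January 2 reaches December 31, 2046 -> 350 left
December 2046 has 31 days -> back to November 30, 2046 -> 319 left
November 2046 has 30 days -> back to October 31, 2046 -> 289 left
October 2046 has 31 days -> back to September 30, 2046 -> 258 left
September 2046 has 30 days -> back to August 31, 2046 -> 228 left
August 2046 has 31 days -> back to July 31, 2046 -> 197 left
July 2046 has 31 days -> back to June 30, 2046 -> 166 left
June 2046 has 30 days -> back to May 31, 2046 -> 136 left
May 2046 has 31 days -> back to April 30, 2046 -> 105 left
April 2046 has 30 days -> back to March 31, 2046 -> 75 left
March 2046 has 31 days -> back to February 28, 2046 -> 44 left
February 2046 has 28 days -> back to January 31, 2046 -> 16 left
January 2046: 31 - 16 = 15 -> lands on January 15

Result: 2046-01-15


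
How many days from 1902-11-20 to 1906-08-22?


From 1902-11-20 to 1906-08-22
1902-11-20: days before November = 31 + 28 + 31 + 30 + 31 + 30 + 31 + 31 + 30 + 31 = 304 (1902 is not a leap year); day of year = 304 + 20 = 324
1906-08-22: days before August = 31 + 28 + 31 + 30 + 31 + 30 + 31 = 212 (1906 is not a leap year); day of year = 212 + 22 = 234
Rest of 1902: 365 - 324 = 41
Full years 1903 (365), 1904 (366), 1905 (365): 1096
Total = 41 + 1096 + 234 = 1371

1371 days


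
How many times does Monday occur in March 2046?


March 2046 has 31 days
Anchor: Jan 1, 2046. With p = 2046 - 1 = 2045: (p + p//4 - p//100 + p//400) mod 7 = (2045 + 511 - 20 + 5) mod 7 = 2541 mod 7 = 0 -> Monday (Mon=0 ... Sun=6)
Days before March (Jan-Feb): 59; March 1 index = (0 + 59) mod 7 = 3 -> Thursday
First Monday is March 5
Mondays: 5, 12, 19, 26

4 Mondays


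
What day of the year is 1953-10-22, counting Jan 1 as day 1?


Date: October 22, 1953
Days in months 1 through 9: 273
Plus 22 days in October

Day of year: 295


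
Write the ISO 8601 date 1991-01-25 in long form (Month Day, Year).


ISO 1991-01-25 parses as year=1991, month=01, day=25
Month 1 -> January

January 25, 1991


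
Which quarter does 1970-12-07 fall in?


Month: December (month 12)
Q1: Jan-Mar, Q2: Apr-Jun, Q3: Jul-Sep, Q4: Oct-Dec

Q4


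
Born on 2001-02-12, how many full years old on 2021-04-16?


Birth: 2001-02-12
Reference: 2021-04-16
Year difference: 2021 - 2001 = 20

20 years old


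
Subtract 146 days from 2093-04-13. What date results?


Start: 2093-04-13, subtract 146 days
Back 13 days from April 13 reaches March 31, 2093 -> 133 left
March 2093 has 31 days -> back to February 28, 2093 -> 102 left
February 2093 has 28 days -> back to January 31, 2093 -> 74 left
January 2093 has 31 days -> back to December 31, 2092 -> 43 left
December 2092 has 31 days -> back to November 30, 2092 -> 12 left
November 2092: 30 - 12 = 18 -> lands on November 18

Result: 2092-11-18


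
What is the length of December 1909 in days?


December 1909

31 days


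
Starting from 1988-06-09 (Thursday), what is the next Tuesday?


Current: Thursday
Target: Tuesday
Days ahead: 5

Next Tuesday: 1988-06-14


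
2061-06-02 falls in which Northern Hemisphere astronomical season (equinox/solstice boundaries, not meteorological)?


Date: June 2
Astronomical Spring (approx.; exact equinox/solstice day varies by year): March 20 to June 20
June 2 falls within the Spring window

Spring


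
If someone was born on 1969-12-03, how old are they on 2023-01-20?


Birth: 1969-12-03
Reference: 2023-01-20
Year difference: 2023 - 1969 = 54
Birthday not yet reached in 2023, subtract 1

53 years old


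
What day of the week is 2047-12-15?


Date: December 15, 2047
Anchor: Jan 1, 2047. With p = 2047 - 1 = 2046: (p + p//4 - p//100 + p//400) mod 7 = (2046 + 511 - 20 + 5) mod 7 = 2542 mod 7 = 1 -> Tuesday (Mon=0 ... Sun=6)
Days before December (Jan-Nov): 334; offset = 334 + 15 - 1 = 348
Weekday index = (1 + 348) mod 7 = 6

Day of the week: Sunday


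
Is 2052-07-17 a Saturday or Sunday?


Anchor: Jan 1, 2052. With p = 2052 - 1 = 2051: (p + p//4 - p//100 + p//400) mod 7 = (2051 + 512 - 20 + 5) mod 7 = 2548 mod 7 = 0 -> Monday (Mon=0 ... Sun=6)
Day of year: 199; offset = 198
Weekday index = (0 + 198) mod 7 = 2 -> Wednesday
Weekend days: Saturday, Sunday

No


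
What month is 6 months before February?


February is month 2
2 - 6 = -4; wrap: -4 + 12 = 8

August


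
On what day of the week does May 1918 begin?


Target: May 1, 1918
Anchor: Jan 1, 1918. With p = 1918 - 1 = 1917: (p + p//4 - p//100 + p//400) mod 7 = (1917 + 479 - 19 + 4) mod 7 = 2381 mod 7 = 1 -> Tuesday (Mon=0 ... Sun=6)
Days before May (Jan-Apr): 120 days
Weekday index = (1 + 120) mod 7 = 2

Wednesday


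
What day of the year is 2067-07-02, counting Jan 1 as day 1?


Date: July 2, 2067
Days in months 1 through 6: 181
Plus 2 days in July

Day of year: 183


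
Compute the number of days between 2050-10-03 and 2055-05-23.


From 2050-10-03 to 2055-05-23
2050-10-03: days before October = 31 + 28 + 31 + 30 + 31 + 30 + 31 + 31 + 30 = 273 (2050 is not a leap year); day of year = 273 + 3 = 276
2055-05-23: days before May = 31 + 28 + 31 + 30 = 120 (2055 is not a leap year); day of year = 120 + 23 = 143
Rest of 2050: 365 - 276 = 89
Full years 2051 (365), 2052 (366), 2053 (365), 2054 (365): 1461
Total = 89 + 1461 + 143 = 1693

1693 days


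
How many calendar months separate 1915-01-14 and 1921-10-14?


From January 1915 to October 1921
6 years * 12 = 72 months, plus 9 months = 81

81 months


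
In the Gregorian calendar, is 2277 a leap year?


Gregorian leap year rule: divisible by 4, but not by 100, unless also by 400.
2277 is not divisible by 4 -> not a leap year

No


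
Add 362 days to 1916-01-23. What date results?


Start: 1916-01-23, add 362 days
January 1916 has 31 days: 31 - 23 = 8 days to January 31 -> 354 left
February 1916 has 29 days -> 325 left
March 1916 has 31 days -> 294 left
April 1916 has 30 days -> 264 left
May 1916 has 31 days -> 233 left
June 1916 has 30 days -> 203 left
July 1916 has 31 days -> 172 left
August 1916 has 31 days -> 141 left
September 1916 has 30 days -> 111 left
October 1916 has 31 days -> 80 left
November 1916 has 30 days -> 50 left
December 1916 has 31 days -> 19 left
January 1917: 19 <= 31 -> lands on January 19

Result: 1917-01-19


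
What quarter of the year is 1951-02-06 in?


Month: February (month 2)
Q1: Jan-Mar, Q2: Apr-Jun, Q3: Jul-Sep, Q4: Oct-Dec

Q1


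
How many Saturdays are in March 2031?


March 2031 has 31 days
Anchor: Jan 1, 2031. With p = 2031 - 1 = 2030: (p + p//4 - p//100 + p//400) mod 7 = (2030 + 507 - 20 + 5) mod 7 = 2522 mod 7 = 2 -> Wednesday (Mon=0 ... Sun=6)
Days before March (Jan-Feb): 59; March 1 index = (2 + 59) mod 7 = 5 -> Saturday
First Saturday is March 1
Saturdays: 1, 8, 15, 22, 29

5 Saturdays


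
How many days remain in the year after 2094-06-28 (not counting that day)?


Day of year: 179 of 365
Remaining = 365 - 179

186 days


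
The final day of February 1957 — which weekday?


February 1957 has 28 days
Anchor: Jan 1, 1957. With p = 1957 - 1 = 1956: (p + p//4 - p//100 + p//400) mod 7 = (1956 + 489 - 19 + 4) mod 7 = 2430 mod 7 = 1 -> Tuesday (Mon=0 ... Sun=6)
Days before February (Jan): 31; February 1 index = (1 + 31) mod 7 = 4 -> Friday
Last day offset: 28 - 1 = 27 days
Weekday index = (4 + 27) mod 7 = 3

Thursday, February 28


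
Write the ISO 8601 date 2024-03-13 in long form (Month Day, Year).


ISO 2024-03-13 parses as year=2024, month=03, day=13
Month 3 -> March

March 13, 2024


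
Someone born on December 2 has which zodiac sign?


Date: December 2
Conventional tropical zodiac dates: Sagittarius from November 22 onward; Capricorn starts December 22
December 2 falls within the Sagittarius range

Sagittarius


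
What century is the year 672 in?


Century = (year - 1) // 100 + 1
= (672 - 1) // 100 + 1
= 671 // 100 + 1
= 6 + 1

7th century


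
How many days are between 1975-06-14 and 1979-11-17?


From 1975-06-14 to 1979-11-17
1975-06-14: days before June = 31 + 28 + 31 + 30 + 31 = 151 (1975 is not a leap year); day of year = 151 + 14 = 165
1979-11-17: days before November = 31 + 28 + 31 + 30 + 31 + 30 + 31 + 31 + 30 + 31 = 304 (1979 is not a leap year); day of year = 304 + 17 = 321
Rest of 1975: 365 - 165 = 200
Full years 1976 (366), 1977 (365), 1978 (365): 1096
Total = 200 + 1096 + 321 = 1617

1617 days


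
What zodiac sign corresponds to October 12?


Date: October 12
Conventional tropical zodiac dates: Libra from September 23 onward; Scorpio starts October 23
October 12 falls within the Libra range

Libra


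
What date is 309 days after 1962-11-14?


Start: 1962-11-14, add 309 days
November 1962 has 30 days: 30 - 14 = 16 days to November 30 -> 293 left
December 1962 has 31 days -> 262 left
January 1963 has 31 days -> 231 left
February 1963 has 28 days -> 203 left
March 1963 has 31 days -> 172 left
April 1963 has 30 days -> 142 left
May 1963 has 31 days -> 111 left
June 1963 has 30 days -> 81 left
July 1963 has 31 days -> 50 left
August 1963 has 31 days -> 19 left
September 1963: 19 <= 30 -> lands on September 19

Result: 1963-09-19


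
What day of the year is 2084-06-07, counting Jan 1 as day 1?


Date: June 7, 2084
Days in months 1 through 5: 152
Plus 7 days in June

Day of year: 159


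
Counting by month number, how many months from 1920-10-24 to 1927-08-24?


From October 1920 to August 1927
7 years * 12 = 84 months, minus 2 months = 82

82 months


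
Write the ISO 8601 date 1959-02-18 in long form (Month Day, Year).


ISO 1959-02-18 parses as year=1959, month=02, day=18
Month 2 -> February

February 18, 1959


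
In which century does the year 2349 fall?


Century = (year - 1) // 100 + 1
= (2349 - 1) // 100 + 1
= 2348 // 100 + 1
= 23 + 1

24th century


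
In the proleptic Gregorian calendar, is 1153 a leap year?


Gregorian leap year rule: divisible by 4, but not by 100, unless also by 400.
1153 is not divisible by 4 -> not a leap year

No


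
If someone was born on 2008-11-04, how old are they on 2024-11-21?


Birth: 2008-11-04
Reference: 2024-11-21
Year difference: 2024 - 2008 = 16

16 years old


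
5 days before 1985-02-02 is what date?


Start: 1985-02-02, subtract 5 days
Back 2 days from February 2 reaches January 31, 1985 -> 3 left
January 1985: 31 - 3 = 28 -> lands on January 28

Result: 1985-01-28


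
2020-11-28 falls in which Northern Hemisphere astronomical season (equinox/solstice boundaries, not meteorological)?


Date: November 28
Astronomical Autumn (approx.; exact equinox/solstice day varies by year): September 22 to December 20
November 28 falls within the Autumn window

Autumn


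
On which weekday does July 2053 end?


July 2053 has 31 days
Anchor: Jan 1, 2053. With p = 2053 - 1 = 2052: (p + p//4 - p//100 + p//400) mod 7 = (2052 + 513 - 20 + 5) mod 7 = 2550 mod 7 = 2 -> Wednesday (Mon=0 ... Sun=6)
Days before July (Jan-Jun): 181; July 1 index = (2 + 181) mod 7 = 1 -> Tuesday
Last day offset: 31 - 1 = 30 days
Weekday index = (1 + 30) mod 7 = 3

Thursday, July 31


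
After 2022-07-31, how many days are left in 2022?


Day of year: 212 of 365
Remaining = 365 - 212

153 days


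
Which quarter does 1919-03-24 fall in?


Month: March (month 3)
Q1: Jan-Mar, Q2: Apr-Jun, Q3: Jul-Sep, Q4: Oct-Dec

Q1


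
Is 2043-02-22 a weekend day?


Anchor: Jan 1, 2043. With p = 2043 - 1 = 2042: (p + p//4 - p//100 + p//400) mod 7 = (2042 + 510 - 20 + 5) mod 7 = 2537 mod 7 = 3 -> Thursday (Mon=0 ... Sun=6)
Day of year: 53; offset = 52
Weekday index = (3 + 52) mod 7 = 6 -> Sunday
Weekend days: Saturday, Sunday

Yes


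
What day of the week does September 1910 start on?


Target: September 1, 1910
Anchor: Jan 1, 1910. With p = 1910 - 1 = 1909: (p + p//4 - p//100 + p//400) mod 7 = (1909 + 477 - 19 + 4) mod 7 = 2371 mod 7 = 5 -> Saturday (Mon=0 ... Sun=6)
Days before September (Jan-Aug): 243 days
Weekday index = (5 + 243) mod 7 = 3

Thursday


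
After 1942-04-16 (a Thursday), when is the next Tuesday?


Current: Thursday
Target: Tuesday
Days ahead: 5

Next Tuesday: 1942-04-21


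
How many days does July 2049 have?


July 2049

31 days


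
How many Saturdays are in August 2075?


August 2075 has 31 days
Anchor: Jan 1, 2075. With p = 2075 - 1 = 2074: (p + p//4 - p//100 + p//400) mod 7 = (2074 + 518 - 20 + 5) mod 7 = 2577 mod 7 = 1 -> Tuesday (Mon=0 ... Sun=6)
Days before August (Jan-Jul): 212; August 1 index = (1 + 212) mod 7 = 3 -> Thursday
First Saturday is August 3
Saturdays: 3, 10, 17, 24, 31

5 Saturdays


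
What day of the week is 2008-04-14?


Date: April 14, 2008
Anchor: Jan 1, 2008. With p = 2008 - 1 = 2007: (p + p//4 - p//100 + p//400) mod 7 = (2007 + 501 - 20 + 5) mod 7 = 2493 mod 7 = 1 -> Tuesday (Mon=0 ... Sun=6)
Days before April (Jan-Mar): 91; offset = 91 + 14 - 1 = 104
Weekday index = (1 + 104) mod 7 = 0

Day of the week: Monday


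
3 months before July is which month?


July is month 7
7 - 3 = 4

April


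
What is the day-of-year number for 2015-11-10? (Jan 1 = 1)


Date: November 10, 2015
Days in months 1 through 10: 304
Plus 10 days in November

Day of year: 314


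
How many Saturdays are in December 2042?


December 2042 has 31 days
Anchor: Jan 1, 2042. With p = 2042 - 1 = 2041: (p + p//4 - p//100 + p//400) mod 7 = (2041 + 510 - 20 + 5) mod 7 = 2536 mod 7 = 2 -> Wednesday (Mon=0 ... Sun=6)
Days before December (Jan-Nov): 334; December 1 index = (2 + 334) mod 7 = 0 -> Monday
First Saturday is December 6
Saturdays: 6, 13, 20, 27

4 Saturdays


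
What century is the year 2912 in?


Century = (year - 1) // 100 + 1
= (2912 - 1) // 100 + 1
= 2911 // 100 + 1
= 29 + 1

30th century


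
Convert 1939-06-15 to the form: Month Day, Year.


ISO 1939-06-15 parses as year=1939, month=06, day=15
Month 6 -> June

June 15, 1939


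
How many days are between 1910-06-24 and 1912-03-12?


From 1910-06-24 to 1912-03-12
1910-06-24: days before June = 31 + 28 + 31 + 30 + 31 = 151 (1910 is not a leap year); day of year = 151 + 24 = 175
1912-03-12: days before March = 31 + 29 = 60 (1912 is a leap year); day of year = 60 + 12 = 72
Rest of 1910: 365 - 175 = 190
Full years 1911 (365): 365
Total = 190 + 365 + 72 = 627

627 days


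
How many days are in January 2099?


January 2099

31 days


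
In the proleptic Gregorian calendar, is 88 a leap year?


Gregorian leap year rule: divisible by 4, but not by 100, unless also by 400.
88 is divisible by 4 but not 100 -> leap year

Yes


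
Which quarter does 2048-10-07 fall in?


Month: October (month 10)
Q1: Jan-Mar, Q2: Apr-Jun, Q3: Jul-Sep, Q4: Oct-Dec

Q4


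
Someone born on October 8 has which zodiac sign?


Date: October 8
Conventional tropical zodiac dates: Libra from September 23 onward; Scorpio starts October 23
October 8 falls within the Libra range

Libra


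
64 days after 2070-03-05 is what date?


Start: 2070-03-05, add 64 days
March 2070 has 31 days: 31 - 5 = 26 days to March 31 -> 38 left
April 2070 has 30 days -> 8 left
May 2070: 8 <= 31 -> lands on May 8

Result: 2070-05-08


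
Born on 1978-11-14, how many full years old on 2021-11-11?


Birth: 1978-11-14
Reference: 2021-11-11
Year difference: 2021 - 1978 = 43
Birthday not yet reached in 2021, subtract 1

42 years old


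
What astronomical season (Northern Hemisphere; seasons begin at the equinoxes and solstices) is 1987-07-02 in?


Date: July 2
Astronomical Summer (approx.; exact equinox/solstice day varies by year): June 21 to September 21
July 2 falls within the Summer window

Summer


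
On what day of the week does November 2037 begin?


Target: November 1, 2037
Anchor: Jan 1, 2037. With p = 2037 - 1 = 2036: (p + p//4 - p//100 + p//400) mod 7 = (2036 + 509 - 20 + 5) mod 7 = 2530 mod 7 = 3 -> Thursday (Mon=0 ... Sun=6)
Days before November (Jan-Oct): 304 days
Weekday index = (3 + 304) mod 7 = 6

Sunday


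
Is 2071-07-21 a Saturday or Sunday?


Anchor: Jan 1, 2071. With p = 2071 - 1 = 2070: (p + p//4 - p//100 + p//400) mod 7 = (2070 + 517 - 20 + 5) mod 7 = 2572 mod 7 = 3 -> Thursday (Mon=0 ... Sun=6)
Day of year: 202; offset = 201
Weekday index = (3 + 201) mod 7 = 1 -> Tuesday
Weekend days: Saturday, Sunday

No


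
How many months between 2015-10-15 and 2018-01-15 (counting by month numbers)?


From October 2015 to January 2018
3 years * 12 = 36 months, minus 9 months = 27

27 months


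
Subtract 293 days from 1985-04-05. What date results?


Start: 1985-04-05, subtract 293 days
Back 5 days from April 5 reaches March 31, 1985 -> 288 left
March 1985 has 31 days -> back to February 28, 1985 -> 257 left
February 1985 has 28 days -> back to January 31, 1985 -> 229 left
January 1985 has 31 days -> back to December 31, 1984 -> 198 left
December 1984 has 31 days -> back to November 30, 1984 -> 167 left
November 1984 has 30 days -> back to October 31, 1984 -> 137 left
October 1984 has 31 days -> back to September 30, 1984 -> 106 left
September 1984 has 30 days -> back to August 31, 1984 -> 76 left
August 1984 has 31 days -> back to July 31, 1984 -> 45 left
July 1984 has 31 days -> back to June 30, 1984 -> 14 left
June 1984: 30 - 14 = 16 -> lands on June 16

Result: 1984-06-16


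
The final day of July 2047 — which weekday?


July 2047 has 31 days
Anchor: Jan 1, 2047. With p = 2047 - 1 = 2046: (p + p//4 - p//100 + p//400) mod 7 = (2046 + 511 - 20 + 5) mod 7 = 2542 mod 7 = 1 -> Tuesday (Mon=0 ... Sun=6)
Days before July (Jan-Jun): 181; July 1 index = (1 + 181) mod 7 = 0 -> Monday
Last day offset: 31 - 1 = 30 days
Weekday index = (0 + 30) mod 7 = 2

Wednesday, July 31


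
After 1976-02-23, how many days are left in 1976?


Day of year: 54 of 366
Remaining = 366 - 54

312 days


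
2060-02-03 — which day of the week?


Date: February 3, 2060
Anchor: Jan 1, 2060. With p = 2060 - 1 = 2059: (p + p//4 - p//100 + p//400) mod 7 = (2059 + 514 - 20 + 5) mod 7 = 2558 mod 7 = 3 -> Thursday (Mon=0 ... Sun=6)
Days before February (Jan): 31; offset = 31 + 3 - 1 = 33
Weekday index = (3 + 33) mod 7 = 1

Day of the week: Tuesday


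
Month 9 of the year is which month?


Month 9 of 12

September


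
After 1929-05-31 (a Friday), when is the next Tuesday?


Current: Friday
Target: Tuesday
Days ahead: 4

Next Tuesday: 1929-06-04


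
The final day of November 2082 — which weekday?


November 2082 has 30 days
Anchor: Jan 1, 2082. With p = 2082 - 1 = 2081: (p + p//4 - p//100 + p//400) mod 7 = (2081 + 520 - 20 + 5) mod 7 = 2586 mod 7 = 3 -> Thursday (Mon=0 ... Sun=6)
Days before November (Jan-Oct): 304; November 1 index = (3 + 304) mod 7 = 6 -> Sunday
Last day offset: 30 - 1 = 29 days
Weekday index = (6 + 29) mod 7 = 0

Monday, November 30


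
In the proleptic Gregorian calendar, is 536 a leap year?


Gregorian leap year rule: divisible by 4, but not by 100, unless also by 400.
536 is divisible by 4 but not 100 -> leap year

Yes


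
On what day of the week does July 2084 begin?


Target: July 1, 2084
Anchor: Jan 1, 2084. With p = 2084 - 1 = 2083: (p + p//4 - p//100 + p//400) mod 7 = (2083 + 520 - 20 + 5) mod 7 = 2588 mod 7 = 5 -> Saturday (Mon=0 ... Sun=6)
Days before July (Jan-Jun): 182 days
Weekday index = (5 + 182) mod 7 = 5

Saturday


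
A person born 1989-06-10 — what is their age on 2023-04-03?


Birth: 1989-06-10
Reference: 2023-04-03
Year difference: 2023 - 1989 = 34
Birthday not yet reached in 2023, subtract 1

33 years old


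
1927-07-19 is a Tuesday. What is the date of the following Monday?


Current: Tuesday
Target: Monday
Days ahead: 6

Next Monday: 1927-07-25


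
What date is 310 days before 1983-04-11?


Start: 1983-04-11, subtract 310 days
Back 11 days from April 11 reaches March 31, 1983 -> 299 left
March 1983 has 31 days -> back to February 28, 1983 -> 268 left
February 1983 has 28 days -> back to January 31, 1983 -> 240 left
January 1983 has 31 days -> back to December 31, 1982 -> 209 left
December 1982 has 31 days -> back to November 30, 1982 -> 178 left
November 1982 has 30 days -> back to October 31, 1982 -> 148 left
October 1982 has 31 days -> back to September 30, 1982 -> 117 left
September 1982 has 30 days -> back to August 31, 1982 -> 87 left
August 1982 has 31 days -> back to July 31, 1982 -> 56 left
July 1982 has 31 days -> back to June 30, 1982 -> 25 left
June 1982: 30 - 25 = 5 -> lands on June 5

Result: 1982-06-05


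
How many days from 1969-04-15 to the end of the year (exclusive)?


Day of year: 105 of 365
Remaining = 365 - 105

260 days


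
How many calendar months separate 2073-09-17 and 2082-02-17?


From September 2073 to February 2082
9 years * 12 = 108 months, minus 7 months = 101

101 months


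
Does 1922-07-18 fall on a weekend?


Anchor: Jan 1, 1922. With p = 1922 - 1 = 1921: (p + p//4 - p//100 + p//400) mod 7 = (1921 + 480 - 19 + 4) mod 7 = 2386 mod 7 = 6 -> Sunday (Mon=0 ... Sun=6)
Day of year: 199; offset = 198
Weekday index = (6 + 198) mod 7 = 1 -> Tuesday
Weekend days: Saturday, Sunday

No


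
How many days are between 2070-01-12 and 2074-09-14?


From 2070-01-12 to 2074-09-14
2070-01-12: day of year = 12
2074-09-14: days before September = 31 + 28 + 31 + 30 + 31 + 30 + 31 + 31 = 243 (2074 is not a leap year); day of year = 243 + 14 = 257
Rest of 2070: 365 - 12 = 353
Full years 2071 (365), 2072 (366), 2073 (365): 1096
Total = 353 + 1096 + 257 = 1706

1706 days


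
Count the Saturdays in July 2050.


July 2050 has 31 days
Anchor: Jan 1, 2050. With p = 2050 - 1 = 2049: (p + p//4 - p//100 + p//400) mod 7 = (2049 + 512 - 20 + 5) mod 7 = 2546 mod 7 = 5 -> Saturday (Mon=0 ... Sun=6)
Days before July (Jan-Jun): 181; July 1 index = (5 + 181) mod 7 = 4 -> Friday
First Saturday is July 2
Saturdays: 2, 9, 16, 23, 30

5 Saturdays


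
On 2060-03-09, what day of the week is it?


Date: March 9, 2060
Anchor: Jan 1, 2060. With p = 2060 - 1 = 2059: (p + p//4 - p//100 + p//400) mod 7 = (2059 + 514 - 20 + 5) mod 7 = 2558 mod 7 = 3 -> Thursday (Mon=0 ... Sun=6)
Days before March (Jan-Feb): 60; offset = 60 + 9 - 1 = 68
Weekday index = (3 + 68) mod 7 = 1

Day of the week: Tuesday


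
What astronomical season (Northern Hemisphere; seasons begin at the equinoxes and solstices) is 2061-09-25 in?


Date: September 25
Astronomical Autumn (approx.; exact equinox/solstice day varies by year): September 22 to December 20
September 25 falls within the Autumn window

Autumn


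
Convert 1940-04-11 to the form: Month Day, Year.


ISO 1940-04-11 parses as year=1940, month=04, day=11
Month 4 -> April

April 11, 1940


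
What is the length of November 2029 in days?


November 2029

30 days


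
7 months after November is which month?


November is month 11
11 + 7 = 18; wrap: 18 - 12 = 6

June


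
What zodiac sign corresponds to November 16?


Date: November 16
Conventional tropical zodiac dates: Scorpio from October 23 onward; Sagittarius starts November 22
November 16 falls within the Scorpio range

Scorpio


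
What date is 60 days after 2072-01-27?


Start: 2072-01-27, add 60 days
January 2072 has 31 days: 31 - 27 = 4 days to January 31 -> 56 left
February 2072 has 29 days -> 27 left
March 2072: 27 <= 31 -> lands on March 27

Result: 2072-03-27


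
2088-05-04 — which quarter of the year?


Month: May (month 5)
Q1: Jan-Mar, Q2: Apr-Jun, Q3: Jul-Sep, Q4: Oct-Dec

Q2
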